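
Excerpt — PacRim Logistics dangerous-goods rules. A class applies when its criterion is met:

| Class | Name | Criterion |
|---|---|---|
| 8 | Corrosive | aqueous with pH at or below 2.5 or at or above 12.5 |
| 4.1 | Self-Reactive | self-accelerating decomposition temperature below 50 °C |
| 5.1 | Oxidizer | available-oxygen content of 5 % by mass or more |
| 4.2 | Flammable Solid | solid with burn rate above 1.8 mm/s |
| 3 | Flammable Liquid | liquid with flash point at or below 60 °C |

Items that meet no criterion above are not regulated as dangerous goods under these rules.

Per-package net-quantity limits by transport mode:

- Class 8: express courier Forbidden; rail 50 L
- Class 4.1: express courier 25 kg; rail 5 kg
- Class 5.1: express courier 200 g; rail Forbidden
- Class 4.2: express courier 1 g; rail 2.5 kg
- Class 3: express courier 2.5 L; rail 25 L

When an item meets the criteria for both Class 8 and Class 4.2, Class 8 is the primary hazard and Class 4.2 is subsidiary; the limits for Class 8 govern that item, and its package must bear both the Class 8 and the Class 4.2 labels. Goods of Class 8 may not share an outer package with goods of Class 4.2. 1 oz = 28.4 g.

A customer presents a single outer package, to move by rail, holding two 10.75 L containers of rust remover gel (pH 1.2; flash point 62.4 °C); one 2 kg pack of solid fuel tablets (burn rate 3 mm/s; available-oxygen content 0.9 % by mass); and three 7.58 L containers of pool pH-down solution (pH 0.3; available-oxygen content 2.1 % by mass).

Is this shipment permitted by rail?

The rust remover gel has pH 1.2, which is ≤ 2.5, so it is Class 8 (Corrosive).
With burn rate 3 mm/s (> 1.8 mm/s), the solid fuel tablets fall in Class 4.2.
Pool pH-down solution: pH 0.3 ≤ 2.5 → Class 8 (Corrosive).
Class 8 net quantity: (two 10.75 L containers = 21.5 L) + (three 7.58 L containers = 22.74 L) = 44.24 L.
44.24 L is within the rail limit of 50 L for Class 8.
Class 4.2 quantity: 2 kg.
That is within the Class 4.2 rail limit of 2.5 kg.
Class 8 and Class 4.2 may not share an outer package.

No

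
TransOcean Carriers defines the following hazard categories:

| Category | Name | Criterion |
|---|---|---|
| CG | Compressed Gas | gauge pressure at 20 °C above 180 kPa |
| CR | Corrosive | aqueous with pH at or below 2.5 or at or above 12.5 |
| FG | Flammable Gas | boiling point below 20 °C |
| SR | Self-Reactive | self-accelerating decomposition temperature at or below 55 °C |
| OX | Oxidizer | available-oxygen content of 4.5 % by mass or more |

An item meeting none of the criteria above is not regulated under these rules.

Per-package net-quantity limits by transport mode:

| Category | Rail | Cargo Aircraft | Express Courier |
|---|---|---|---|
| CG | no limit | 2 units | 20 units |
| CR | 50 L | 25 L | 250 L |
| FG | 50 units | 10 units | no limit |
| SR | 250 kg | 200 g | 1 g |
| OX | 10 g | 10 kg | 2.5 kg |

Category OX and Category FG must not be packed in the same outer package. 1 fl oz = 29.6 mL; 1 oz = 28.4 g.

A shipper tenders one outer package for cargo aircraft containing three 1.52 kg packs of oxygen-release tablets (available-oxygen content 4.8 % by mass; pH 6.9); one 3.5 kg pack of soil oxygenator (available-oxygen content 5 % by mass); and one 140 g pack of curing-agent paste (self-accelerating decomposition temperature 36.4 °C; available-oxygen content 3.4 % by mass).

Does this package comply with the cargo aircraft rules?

Yes

Available-oxygen content 4.8 % by mass meets the Category OX criterion (Oxidizer), so the oxygen-release tablets are Category OX.
With available-oxygen content 5 % by mass (≥ 4.5 % by mass), the soil oxygenator falls in Category OX.
Curing-agent paste: self-accelerating decomposition temperature 36.4 °C ≤ 55 °C → Category SR (Self-Reactive).
Total Category OX: (three 1.52 kg packs = 4.56 kg) + 3.5 kg = 8.06 kg.
8.06 kg ≤ 10 kg (cargo aircraft limit, Category OX) — within limit.
Category SR quantity: 140 g.
140 g is within the cargo aircraft limit of 200 g for Category SR.
The segregation rule (Category OX with Category FG) does not apply to Category OX with Category SR.
Every hazard category is within its cargo aircraft limit and no segregation rule is violated.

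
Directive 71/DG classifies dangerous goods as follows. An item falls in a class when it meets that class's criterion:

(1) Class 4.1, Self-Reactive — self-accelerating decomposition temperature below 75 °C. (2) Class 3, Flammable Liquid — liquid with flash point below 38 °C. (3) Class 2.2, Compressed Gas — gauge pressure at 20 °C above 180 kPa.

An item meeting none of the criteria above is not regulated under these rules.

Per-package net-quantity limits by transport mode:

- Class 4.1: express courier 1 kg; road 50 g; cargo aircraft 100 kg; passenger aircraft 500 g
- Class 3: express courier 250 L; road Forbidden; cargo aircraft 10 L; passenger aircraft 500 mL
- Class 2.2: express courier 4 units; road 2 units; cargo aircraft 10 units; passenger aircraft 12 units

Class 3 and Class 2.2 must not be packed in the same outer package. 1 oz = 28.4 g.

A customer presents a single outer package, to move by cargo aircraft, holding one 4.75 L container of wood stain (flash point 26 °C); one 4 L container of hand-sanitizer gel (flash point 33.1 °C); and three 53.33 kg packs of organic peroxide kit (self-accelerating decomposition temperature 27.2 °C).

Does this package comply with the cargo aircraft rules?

No

Flash point 26 °C meets the Class 3 criterion (Flammable Liquid), so the wood stain is Class 3.
Hand-sanitizer gel: flash point 33.1 °C < 38 °C → Class 3 (Flammable Liquid).
Organic peroxide kit: self-accelerating decomposition temperature 27.2 °C < 75 °C → Class 4.1 (Self-Reactive).
Class 3 net quantity: 4.75 L + 4 L = 8.75 L.
8.75 L is within the cargo aircraft limit of 10 L for Class 3.
Class 4.1 quantity: three 53.33 kg packs = 159.99 kg.
159.99 kg > 100 kg (cargo aircraft limit, Class 4.1) — over the limit.
The segregation rule (Class 3 with Class 2.2) does not apply to Class 3 with Class 4.1.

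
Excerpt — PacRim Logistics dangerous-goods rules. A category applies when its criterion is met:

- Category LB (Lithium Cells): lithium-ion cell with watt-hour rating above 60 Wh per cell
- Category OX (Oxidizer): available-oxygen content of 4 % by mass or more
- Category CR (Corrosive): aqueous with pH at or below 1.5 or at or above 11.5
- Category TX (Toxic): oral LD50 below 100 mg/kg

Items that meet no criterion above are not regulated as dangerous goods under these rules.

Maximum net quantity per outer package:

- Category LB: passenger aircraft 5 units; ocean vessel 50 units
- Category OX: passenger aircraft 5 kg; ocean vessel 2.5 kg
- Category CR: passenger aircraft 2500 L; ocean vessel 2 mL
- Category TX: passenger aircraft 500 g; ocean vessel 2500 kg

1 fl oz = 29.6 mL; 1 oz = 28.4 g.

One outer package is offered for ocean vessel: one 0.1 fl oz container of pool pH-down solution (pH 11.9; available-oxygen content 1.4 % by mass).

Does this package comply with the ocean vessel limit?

No

With pH 11.9 (≥ 11.5), the pool pH-down solution falls in Category CR.
Category CR quantity: one 0.1 fl oz container = 2.96 mL.
2.96 mL exceeds the ocean vessel limit of 2 mL for Category CR.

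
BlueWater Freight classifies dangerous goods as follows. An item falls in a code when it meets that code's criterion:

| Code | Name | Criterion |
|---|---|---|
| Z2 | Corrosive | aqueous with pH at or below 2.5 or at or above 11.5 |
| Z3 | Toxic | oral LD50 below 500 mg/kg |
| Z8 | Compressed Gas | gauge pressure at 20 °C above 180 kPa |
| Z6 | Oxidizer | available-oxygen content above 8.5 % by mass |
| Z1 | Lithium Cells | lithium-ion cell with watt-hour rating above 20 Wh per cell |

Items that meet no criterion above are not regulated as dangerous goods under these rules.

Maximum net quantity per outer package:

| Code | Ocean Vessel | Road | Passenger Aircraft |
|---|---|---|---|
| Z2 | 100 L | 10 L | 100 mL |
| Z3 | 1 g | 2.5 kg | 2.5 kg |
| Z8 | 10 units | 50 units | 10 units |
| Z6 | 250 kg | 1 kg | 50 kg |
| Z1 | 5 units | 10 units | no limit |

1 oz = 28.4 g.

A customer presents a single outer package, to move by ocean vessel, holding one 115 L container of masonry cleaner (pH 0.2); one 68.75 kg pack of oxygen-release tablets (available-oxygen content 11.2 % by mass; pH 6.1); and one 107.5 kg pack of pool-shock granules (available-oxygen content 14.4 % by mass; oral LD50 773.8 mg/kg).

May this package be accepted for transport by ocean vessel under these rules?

No

pH 0.2 meets the Code Z2 criterion (Corrosive), so the masonry cleaner is Code Z2.
The oxygen-release tablets have available-oxygen content 11.2 % by mass, which is > 8.5 % by mass, so they are Code Z6 (Oxidizer).
With available-oxygen content 14.4 % by mass (> 8.5 % by mass), the pool-shock granules fall in Code Z6.
Code Z2 quantity: 115 L.
115 L > 100 L (ocean vessel limit, Code Z2) — over the limit.
Total Code Z6: 68.75 kg + 107.5 kg = 176.25 kg.
That is within the Code Z6 ocean vessel limit of 250 kg.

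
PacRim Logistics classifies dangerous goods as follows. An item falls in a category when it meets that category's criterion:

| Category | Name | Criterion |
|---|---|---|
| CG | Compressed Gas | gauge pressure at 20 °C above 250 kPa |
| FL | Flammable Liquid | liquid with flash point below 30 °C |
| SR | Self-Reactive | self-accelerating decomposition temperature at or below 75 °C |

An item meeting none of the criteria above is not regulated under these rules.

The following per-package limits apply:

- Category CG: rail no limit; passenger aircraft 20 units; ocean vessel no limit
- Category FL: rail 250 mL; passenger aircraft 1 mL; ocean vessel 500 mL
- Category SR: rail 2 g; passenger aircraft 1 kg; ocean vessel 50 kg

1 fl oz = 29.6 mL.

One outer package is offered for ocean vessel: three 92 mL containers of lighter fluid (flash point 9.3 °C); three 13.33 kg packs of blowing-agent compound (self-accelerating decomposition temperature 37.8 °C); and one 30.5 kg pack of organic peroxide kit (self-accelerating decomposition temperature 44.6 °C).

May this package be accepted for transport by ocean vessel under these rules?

No

The lighter fluid has flash point 9.3 °C, which is < 30 °C, so it is Category FL (Flammable Liquid).
With self-accelerating decomposition temperature 37.8 °C (≤ 75 °C), the blowing-agent compound falls in Category SR.
Self-accelerating decomposition temperature 44.6 °C meets the Category SR criterion (Self-Reactive), so the organic peroxide kit is Category SR.
Total Category SR: (three 13.33 kg packs = 39.99 kg) + 30.5 kg = 70.49 kg.
70.49 kg exceeds the ocean vessel limit of 50 kg for Category SR.
Category FL quantity: three 92 mL containers = 276 mL.
That is within the Category FL ocean vessel limit of 500 mL.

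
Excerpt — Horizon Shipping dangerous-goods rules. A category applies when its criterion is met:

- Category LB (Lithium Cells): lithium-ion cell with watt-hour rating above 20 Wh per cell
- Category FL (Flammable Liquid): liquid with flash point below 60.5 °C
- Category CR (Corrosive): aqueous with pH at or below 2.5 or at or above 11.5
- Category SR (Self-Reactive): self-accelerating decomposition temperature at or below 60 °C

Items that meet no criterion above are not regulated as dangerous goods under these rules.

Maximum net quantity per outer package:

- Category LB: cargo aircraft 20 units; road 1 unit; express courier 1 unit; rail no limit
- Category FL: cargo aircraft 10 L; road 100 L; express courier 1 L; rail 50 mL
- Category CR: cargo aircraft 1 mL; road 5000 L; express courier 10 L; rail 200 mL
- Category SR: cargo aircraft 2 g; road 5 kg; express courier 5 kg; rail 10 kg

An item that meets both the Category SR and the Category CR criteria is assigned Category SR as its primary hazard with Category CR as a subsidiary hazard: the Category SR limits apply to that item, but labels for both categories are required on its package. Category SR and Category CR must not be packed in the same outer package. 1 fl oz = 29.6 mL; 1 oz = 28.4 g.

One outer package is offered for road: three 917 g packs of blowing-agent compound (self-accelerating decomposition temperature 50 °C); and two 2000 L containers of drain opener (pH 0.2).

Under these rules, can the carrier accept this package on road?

The blowing-agent compound has self-accelerating decomposition temperature 50 °C, which is ≤ 60 °C, so it is Category SR (Self-Reactive).
Drain opener: pH 0.2 ≤ 2.5 → Category CR (Corrosive).
Category SR quantity: three 917 g packs = 2.751 kg.
2.751 kg is within the road limit of 5 kg for Category SR.
Category CR quantity: two 2000 L containers = 4000 L.
4000 L is within the road limit of 5000 L for Category CR.
Category SR and Category CR may not share an outer package.

No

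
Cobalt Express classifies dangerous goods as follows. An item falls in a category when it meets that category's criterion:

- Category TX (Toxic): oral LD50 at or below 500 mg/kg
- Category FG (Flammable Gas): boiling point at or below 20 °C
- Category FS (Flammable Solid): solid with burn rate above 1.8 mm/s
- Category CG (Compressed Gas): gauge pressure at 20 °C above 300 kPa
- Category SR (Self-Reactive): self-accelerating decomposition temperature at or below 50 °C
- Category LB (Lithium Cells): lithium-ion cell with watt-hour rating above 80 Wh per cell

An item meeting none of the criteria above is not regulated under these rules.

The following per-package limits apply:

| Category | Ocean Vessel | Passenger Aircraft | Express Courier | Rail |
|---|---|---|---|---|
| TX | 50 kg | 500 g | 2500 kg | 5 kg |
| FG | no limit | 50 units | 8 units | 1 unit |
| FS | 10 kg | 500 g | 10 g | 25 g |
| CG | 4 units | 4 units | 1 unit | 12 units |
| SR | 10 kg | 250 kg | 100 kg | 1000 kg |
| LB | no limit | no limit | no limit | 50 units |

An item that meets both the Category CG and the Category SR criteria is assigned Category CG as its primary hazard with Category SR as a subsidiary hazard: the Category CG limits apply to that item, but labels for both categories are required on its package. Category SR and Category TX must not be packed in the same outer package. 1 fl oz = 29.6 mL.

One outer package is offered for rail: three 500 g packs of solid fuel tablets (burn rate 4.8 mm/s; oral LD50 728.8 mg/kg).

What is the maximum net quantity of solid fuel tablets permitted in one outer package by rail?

25 g

The solid fuel tablets have burn rate 4.8 mm/s, which is > 1.8 mm/s, so they are Category FS (Flammable Solid).
The rail limit for Category FS is 25 g.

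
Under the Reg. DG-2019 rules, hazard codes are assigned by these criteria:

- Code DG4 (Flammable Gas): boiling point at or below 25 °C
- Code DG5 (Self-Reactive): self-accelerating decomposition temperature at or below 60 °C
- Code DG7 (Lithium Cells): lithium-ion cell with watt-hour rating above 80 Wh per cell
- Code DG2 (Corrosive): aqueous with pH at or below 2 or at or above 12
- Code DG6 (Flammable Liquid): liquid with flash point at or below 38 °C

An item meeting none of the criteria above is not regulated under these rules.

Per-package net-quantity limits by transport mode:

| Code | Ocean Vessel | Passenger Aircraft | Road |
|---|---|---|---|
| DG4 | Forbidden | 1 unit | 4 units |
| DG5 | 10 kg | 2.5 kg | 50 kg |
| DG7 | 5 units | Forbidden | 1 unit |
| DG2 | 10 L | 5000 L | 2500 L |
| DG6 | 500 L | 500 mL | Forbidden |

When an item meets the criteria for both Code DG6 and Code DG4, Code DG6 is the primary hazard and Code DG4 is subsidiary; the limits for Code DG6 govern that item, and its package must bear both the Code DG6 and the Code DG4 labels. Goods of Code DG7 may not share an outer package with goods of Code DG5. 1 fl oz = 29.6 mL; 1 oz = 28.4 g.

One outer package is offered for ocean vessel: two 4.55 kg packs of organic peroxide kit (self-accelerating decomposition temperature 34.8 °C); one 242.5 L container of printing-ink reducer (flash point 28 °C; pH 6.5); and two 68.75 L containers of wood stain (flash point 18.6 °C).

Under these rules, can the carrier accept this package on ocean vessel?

Yes

The organic peroxide kit has self-accelerating decomposition temperature 34.8 °C, which is ≤ 60 °C, so it is Code DG5 (Self-Reactive).
The printing-ink reducer has flash point 28 °C, which is ≤ 38 °C, so it is Code DG6 (Flammable Liquid).
With flash point 18.6 °C (≤ 38 °C), the wood stain falls in Code DG6.
Code DG5 quantity: two 4.55 kg packs = 9.1 kg.
9.1 kg ≤ 10 kg (ocean vessel limit, Code DG5) — within limit.
Code DG6 net quantity: 242.5 L + (two 68.75 L containers = 137.5 L) = 380 L.
380 L ≤ 500 L (ocean vessel limit, Code DG6) — within limit.
The segregation rule (Code DG7 with Code DG5) does not apply to Code DG5 with Code DG6.
Every hazard code is within its ocean vessel limit and no segregation rule is violated.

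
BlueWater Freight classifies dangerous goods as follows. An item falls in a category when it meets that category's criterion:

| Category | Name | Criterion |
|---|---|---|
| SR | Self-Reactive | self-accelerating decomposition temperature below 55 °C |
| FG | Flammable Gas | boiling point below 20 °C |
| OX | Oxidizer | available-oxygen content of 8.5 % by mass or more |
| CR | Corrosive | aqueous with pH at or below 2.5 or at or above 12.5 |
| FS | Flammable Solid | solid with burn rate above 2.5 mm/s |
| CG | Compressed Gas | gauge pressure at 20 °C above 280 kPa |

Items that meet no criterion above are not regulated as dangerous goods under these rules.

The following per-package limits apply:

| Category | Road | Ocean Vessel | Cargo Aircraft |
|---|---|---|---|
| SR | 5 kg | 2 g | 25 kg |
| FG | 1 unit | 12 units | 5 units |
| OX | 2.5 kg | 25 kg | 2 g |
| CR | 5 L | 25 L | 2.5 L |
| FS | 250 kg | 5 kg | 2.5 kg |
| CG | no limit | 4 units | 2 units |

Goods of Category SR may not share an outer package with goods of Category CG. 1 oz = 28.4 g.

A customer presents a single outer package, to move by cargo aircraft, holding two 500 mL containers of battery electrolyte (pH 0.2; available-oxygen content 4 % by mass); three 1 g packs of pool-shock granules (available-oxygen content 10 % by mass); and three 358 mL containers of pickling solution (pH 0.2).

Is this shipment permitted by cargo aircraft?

Battery electrolyte: pH 0.2 ≤ 2.5 → Category CR (Corrosive).
The pool-shock granules have available-oxygen content 10 % by mass, which is ≥ 8.5 % by mass, so they are Category OX (Oxidizer).
pH 0.2 meets the Category CR criterion (Corrosive), so the pickling solution is Category CR.
Category OX quantity: three 1 g packs = 3 g.
That exceeds the Category OX cargo aircraft limit of 2 g.
Category CR net quantity: (two 500 mL containers = 1 L) + (three 358 mL containers = 1.074 L) = 2.074 L.
2.074 L ≤ 2.5 L (cargo aircraft limit, Category CR) — within limit.
The segregation rule (Category SR with Category CG) does not apply to Category OX with Category CR.

No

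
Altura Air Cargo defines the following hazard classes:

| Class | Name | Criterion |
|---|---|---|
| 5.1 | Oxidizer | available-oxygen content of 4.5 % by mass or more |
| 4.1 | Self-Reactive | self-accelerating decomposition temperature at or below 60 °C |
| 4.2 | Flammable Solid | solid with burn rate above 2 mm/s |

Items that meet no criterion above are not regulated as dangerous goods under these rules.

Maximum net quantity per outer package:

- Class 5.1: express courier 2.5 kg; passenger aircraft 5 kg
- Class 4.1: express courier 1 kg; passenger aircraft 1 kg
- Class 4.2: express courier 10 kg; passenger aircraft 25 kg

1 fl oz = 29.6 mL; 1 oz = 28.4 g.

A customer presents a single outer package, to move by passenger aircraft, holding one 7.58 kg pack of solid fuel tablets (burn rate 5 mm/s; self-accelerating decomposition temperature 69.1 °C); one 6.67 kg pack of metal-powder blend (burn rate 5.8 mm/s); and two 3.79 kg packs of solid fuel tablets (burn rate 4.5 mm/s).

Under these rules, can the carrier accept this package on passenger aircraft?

With burn rate 5 mm/s (> 2 mm/s), the solid fuel tablets fall in Class 4.2.
With burn rate 5.8 mm/s (> 2 mm/s), the metal-powder blend falls in Class 4.2.
Solid fuel tablets: burn rate 4.5 mm/s > 2 mm/s → Class 4.2 (Flammable Solid).
Total Class 4.2: 7.58 kg + 6.67 kg + (two 3.79 kg packs = 7.58 kg) = 21.83 kg.
21.83 kg is within the passenger aircraft limit of 25 kg for Class 4.2.

Yes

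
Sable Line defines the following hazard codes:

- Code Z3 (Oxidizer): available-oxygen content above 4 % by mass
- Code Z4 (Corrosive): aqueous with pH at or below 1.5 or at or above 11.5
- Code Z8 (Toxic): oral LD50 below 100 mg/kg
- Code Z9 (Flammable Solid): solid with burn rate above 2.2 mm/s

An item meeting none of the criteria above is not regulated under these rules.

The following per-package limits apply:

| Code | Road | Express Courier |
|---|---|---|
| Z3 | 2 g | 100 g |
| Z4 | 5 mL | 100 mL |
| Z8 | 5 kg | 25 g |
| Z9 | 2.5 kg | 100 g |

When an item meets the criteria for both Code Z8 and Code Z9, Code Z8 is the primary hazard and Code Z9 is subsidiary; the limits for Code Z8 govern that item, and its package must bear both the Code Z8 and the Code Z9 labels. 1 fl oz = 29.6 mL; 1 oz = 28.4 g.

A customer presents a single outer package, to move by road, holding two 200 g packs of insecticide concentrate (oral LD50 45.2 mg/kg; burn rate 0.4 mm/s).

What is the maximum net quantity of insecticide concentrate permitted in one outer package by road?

The insecticide concentrate has oral LD50 45.2 mg/kg, which is < 100 mg/kg, so it is Code Z8 (Toxic).
The road limit for Code Z8 is 5 kg.

5 kg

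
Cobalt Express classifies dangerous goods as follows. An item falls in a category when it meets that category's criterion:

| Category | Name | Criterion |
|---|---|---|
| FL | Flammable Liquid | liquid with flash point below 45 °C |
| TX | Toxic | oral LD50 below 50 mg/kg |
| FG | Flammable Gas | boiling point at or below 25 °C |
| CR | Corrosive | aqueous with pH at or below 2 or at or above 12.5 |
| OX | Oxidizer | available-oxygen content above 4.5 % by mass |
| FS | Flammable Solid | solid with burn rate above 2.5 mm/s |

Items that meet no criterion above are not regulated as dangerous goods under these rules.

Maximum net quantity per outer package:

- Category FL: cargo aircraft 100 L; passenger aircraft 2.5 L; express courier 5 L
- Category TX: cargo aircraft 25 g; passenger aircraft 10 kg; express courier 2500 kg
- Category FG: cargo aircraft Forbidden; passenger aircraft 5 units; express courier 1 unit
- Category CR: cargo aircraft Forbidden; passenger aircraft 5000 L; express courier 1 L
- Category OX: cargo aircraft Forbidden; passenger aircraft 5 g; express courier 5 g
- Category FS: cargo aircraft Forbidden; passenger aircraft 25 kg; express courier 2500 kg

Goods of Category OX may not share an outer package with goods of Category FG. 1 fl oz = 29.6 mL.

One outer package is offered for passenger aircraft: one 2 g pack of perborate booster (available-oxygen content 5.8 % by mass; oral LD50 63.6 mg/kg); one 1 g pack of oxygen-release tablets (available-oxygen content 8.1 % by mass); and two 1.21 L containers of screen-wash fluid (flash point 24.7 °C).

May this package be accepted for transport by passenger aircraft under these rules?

Available-oxygen content 5.8 % by mass meets the Category OX criterion (Oxidizer), so the perborate booster is Category OX.
The oxygen-release tablets have available-oxygen content 8.1 % by mass, which is > 4.5 % by mass, so they are Category OX (Oxidizer).
With flash point 24.7 °C (< 45 °C), the screen-wash fluid falls in Category FL.
Total Category OX: 2 g + 1 g = 3 g.
3 g is within the passenger aircraft limit of 5 g for Category OX.
Category FL quantity: two 1.21 L containers = 2.42 L.
2.42 L is within the passenger aircraft limit of 2.5 L for Category FL.
The segregation rule (Category OX with Category FG) does not apply to Category OX with Category FL.
Every hazard category is within its passenger aircraft limit and no segregation rule is violated.

Yes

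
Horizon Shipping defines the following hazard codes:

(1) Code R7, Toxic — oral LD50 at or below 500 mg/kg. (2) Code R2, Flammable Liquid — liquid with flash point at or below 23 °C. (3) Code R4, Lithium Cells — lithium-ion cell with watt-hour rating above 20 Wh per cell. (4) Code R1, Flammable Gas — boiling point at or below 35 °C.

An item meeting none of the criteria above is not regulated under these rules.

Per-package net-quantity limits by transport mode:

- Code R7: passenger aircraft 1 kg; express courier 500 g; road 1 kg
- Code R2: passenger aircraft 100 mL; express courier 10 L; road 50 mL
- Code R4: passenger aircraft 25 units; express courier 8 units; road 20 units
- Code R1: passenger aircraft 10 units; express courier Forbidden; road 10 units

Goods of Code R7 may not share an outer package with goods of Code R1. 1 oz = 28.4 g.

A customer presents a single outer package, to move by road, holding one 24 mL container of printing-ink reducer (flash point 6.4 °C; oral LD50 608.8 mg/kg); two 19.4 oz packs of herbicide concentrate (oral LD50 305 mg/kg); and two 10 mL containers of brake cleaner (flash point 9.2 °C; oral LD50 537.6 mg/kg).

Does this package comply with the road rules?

No

With flash point 6.4 °C (≤ 23 °C), the printing-ink reducer falls in Code R2.
Oral LD50 305 mg/kg meets the Code R7 criterion (Toxic), so the herbicide concentrate is Code R7.
With flash point 9.2 °C (≤ 23 °C), the brake cleaner falls in Code R2.
Code R7 quantity: two 19.4 oz packs = 1101.92 g.
1101.92 g > 1 kg (road limit, Code R7) — over the limit.
Total Code R2: 24 mL + (two 10 mL containers = 20 mL) = 44 mL.
44 mL ≤ 50 mL (road limit, Code R2) — within limit.
The segregation rule (Code R7 with Code R1) does not apply to Code R7 with Code R2.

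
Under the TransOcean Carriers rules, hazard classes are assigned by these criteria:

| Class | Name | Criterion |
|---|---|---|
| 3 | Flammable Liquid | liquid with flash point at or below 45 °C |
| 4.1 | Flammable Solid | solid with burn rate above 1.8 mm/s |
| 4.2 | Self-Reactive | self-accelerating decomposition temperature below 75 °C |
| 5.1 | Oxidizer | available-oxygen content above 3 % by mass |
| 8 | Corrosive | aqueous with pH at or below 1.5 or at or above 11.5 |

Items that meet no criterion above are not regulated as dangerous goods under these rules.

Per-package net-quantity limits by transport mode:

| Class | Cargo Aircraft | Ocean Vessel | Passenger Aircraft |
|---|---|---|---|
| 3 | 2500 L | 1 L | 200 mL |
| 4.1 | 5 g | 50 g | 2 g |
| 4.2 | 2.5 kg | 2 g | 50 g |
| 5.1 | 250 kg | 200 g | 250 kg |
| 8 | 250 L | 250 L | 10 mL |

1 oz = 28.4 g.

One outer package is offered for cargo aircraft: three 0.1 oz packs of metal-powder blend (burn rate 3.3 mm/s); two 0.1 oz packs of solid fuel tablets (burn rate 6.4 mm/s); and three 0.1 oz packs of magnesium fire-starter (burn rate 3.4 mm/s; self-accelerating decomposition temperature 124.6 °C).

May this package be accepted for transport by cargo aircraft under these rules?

No

The metal-powder blend has burn rate 3.3 mm/s, which is > 1.8 mm/s, so it is Class 4.1 (Flammable Solid).
With burn rate 6.4 mm/s (> 1.8 mm/s), the solid fuel tablets fall in Class 4.1.
Burn rate 3.4 mm/s meets the Class 4.1 criterion (Flammable Solid), so the magnesium fire-starter is Class 4.1.
Class 4.1 net quantity: (three 0.1 oz packs = 8.52 g) + (two 0.1 oz packs = 5.68 g) + (three 0.1 oz packs = 8.52 g) = 22.72 g.
That exceeds the Class 4.1 cargo aircraft limit of 5 g.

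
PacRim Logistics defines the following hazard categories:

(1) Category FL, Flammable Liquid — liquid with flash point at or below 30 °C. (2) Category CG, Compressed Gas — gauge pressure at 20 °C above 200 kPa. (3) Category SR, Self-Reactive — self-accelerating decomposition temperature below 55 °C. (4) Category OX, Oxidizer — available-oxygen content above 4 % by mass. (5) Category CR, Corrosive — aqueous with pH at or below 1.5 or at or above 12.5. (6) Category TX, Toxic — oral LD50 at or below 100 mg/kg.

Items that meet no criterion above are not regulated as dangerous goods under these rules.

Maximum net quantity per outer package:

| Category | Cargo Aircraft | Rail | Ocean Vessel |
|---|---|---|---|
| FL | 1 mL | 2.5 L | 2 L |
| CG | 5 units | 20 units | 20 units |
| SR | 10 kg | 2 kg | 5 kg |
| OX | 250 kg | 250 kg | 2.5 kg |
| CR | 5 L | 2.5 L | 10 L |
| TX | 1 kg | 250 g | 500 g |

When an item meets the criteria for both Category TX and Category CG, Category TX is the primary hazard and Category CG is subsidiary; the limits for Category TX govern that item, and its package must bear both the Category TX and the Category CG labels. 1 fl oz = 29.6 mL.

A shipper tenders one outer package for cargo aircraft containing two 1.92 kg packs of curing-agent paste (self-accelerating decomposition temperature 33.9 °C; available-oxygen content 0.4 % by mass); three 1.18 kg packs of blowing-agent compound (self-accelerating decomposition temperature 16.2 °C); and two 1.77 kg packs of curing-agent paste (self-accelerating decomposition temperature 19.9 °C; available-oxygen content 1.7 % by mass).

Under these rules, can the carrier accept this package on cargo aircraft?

With self-accelerating decomposition temperature 33.9 °C (< 55 °C), the curing-agent paste falls in Category SR.
Self-accelerating decomposition temperature 16.2 °C meets the Category SR criterion (Self-Reactive), so the blowing-agent compound is Category SR.
Curing-agent paste: self-accelerating decomposition temperature 19.9 °C < 55 °C → Category SR (Self-Reactive).
Total Category SR: (two 1.92 kg packs = 3.84 kg) + (three 1.18 kg packs = 3.54 kg) + (two 1.77 kg packs = 3.54 kg) = 10.92 kg.
10.92 kg exceeds the cargo aircraft limit of 10 kg for Category SR.

No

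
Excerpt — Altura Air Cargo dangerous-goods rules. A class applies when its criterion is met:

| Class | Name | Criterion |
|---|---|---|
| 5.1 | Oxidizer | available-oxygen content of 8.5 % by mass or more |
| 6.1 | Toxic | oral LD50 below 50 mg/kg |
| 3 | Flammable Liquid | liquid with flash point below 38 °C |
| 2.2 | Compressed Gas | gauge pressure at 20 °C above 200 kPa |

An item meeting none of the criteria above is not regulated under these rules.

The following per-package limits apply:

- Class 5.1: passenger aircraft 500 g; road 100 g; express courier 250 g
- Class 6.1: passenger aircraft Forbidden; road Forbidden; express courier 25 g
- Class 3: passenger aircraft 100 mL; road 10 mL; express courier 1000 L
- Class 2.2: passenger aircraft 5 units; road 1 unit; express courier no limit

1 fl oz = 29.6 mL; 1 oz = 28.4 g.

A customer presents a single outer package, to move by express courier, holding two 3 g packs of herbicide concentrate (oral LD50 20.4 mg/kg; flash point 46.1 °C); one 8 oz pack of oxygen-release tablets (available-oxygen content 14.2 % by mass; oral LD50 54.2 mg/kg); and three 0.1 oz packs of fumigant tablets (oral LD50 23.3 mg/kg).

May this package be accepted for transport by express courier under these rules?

The herbicide concentrate has oral LD50 20.4 mg/kg, which is < 50 mg/kg, so it is Class 6.1 (Toxic).
The oxygen-release tablets have available-oxygen content 14.2 % by mass, which is ≥ 8.5 % by mass, so they are Class 5.1 (Oxidizer).
Fumigant tablets: oral LD50 23.3 mg/kg < 50 mg/kg → Class 6.1 (Toxic).
Total Class 6.1: (two 3 g packs = 6 g) + (three 0.1 oz packs = 8.52 g) = 14.52 g.
14.52 g ≤ 25 g (express courier limit, Class 6.1) — within limit.
Class 5.1 quantity: one 8 oz pack = 227.2 g.
227.2 g is within the express courier limit of 250 g for Class 5.1.
Every hazard class is within its express courier limit and no segregation rule is violated.

Yes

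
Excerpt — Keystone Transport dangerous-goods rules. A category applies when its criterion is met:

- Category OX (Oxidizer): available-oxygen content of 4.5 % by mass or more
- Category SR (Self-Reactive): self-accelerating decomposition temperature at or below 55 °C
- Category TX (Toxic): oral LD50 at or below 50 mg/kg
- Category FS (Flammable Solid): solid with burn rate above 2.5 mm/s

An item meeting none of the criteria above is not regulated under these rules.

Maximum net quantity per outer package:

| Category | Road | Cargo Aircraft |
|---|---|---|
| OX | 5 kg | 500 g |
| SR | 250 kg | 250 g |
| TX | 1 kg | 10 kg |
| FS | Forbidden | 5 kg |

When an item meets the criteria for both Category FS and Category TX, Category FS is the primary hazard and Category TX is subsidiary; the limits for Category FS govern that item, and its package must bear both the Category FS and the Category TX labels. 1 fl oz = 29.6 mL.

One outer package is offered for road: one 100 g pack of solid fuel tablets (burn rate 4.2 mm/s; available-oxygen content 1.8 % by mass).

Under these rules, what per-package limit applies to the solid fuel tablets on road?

With burn rate 4.2 mm/s (> 2.5 mm/s), the solid fuel tablets fall in Category FS.
The road limit for Category FS is Forbidden.

Forbidden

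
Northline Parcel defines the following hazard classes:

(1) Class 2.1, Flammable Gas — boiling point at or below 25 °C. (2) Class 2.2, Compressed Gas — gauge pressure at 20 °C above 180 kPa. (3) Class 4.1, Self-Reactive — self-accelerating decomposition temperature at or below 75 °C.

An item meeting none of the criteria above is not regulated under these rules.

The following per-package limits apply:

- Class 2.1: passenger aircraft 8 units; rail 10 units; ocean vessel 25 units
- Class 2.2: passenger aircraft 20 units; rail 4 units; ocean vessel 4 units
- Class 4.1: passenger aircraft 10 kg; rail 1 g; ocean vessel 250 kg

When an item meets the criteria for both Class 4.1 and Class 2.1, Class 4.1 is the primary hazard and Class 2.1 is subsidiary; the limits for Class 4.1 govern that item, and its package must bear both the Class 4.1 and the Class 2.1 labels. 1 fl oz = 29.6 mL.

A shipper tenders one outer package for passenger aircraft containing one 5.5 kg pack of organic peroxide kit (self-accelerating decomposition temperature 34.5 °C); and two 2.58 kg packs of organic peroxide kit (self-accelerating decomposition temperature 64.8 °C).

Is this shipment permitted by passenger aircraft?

With self-accelerating decomposition temperature 34.5 °C (≤ 75 °C), the organic peroxide kit falls in Class 4.1.
Self-accelerating decomposition temperature 64.8 °C meets the Class 4.1 criterion (Self-Reactive), so the organic peroxide kit is Class 4.1.
Class 4.1 net quantity: 5.5 kg + (two 2.58 kg packs = 5.16 kg) = 10.66 kg.
10.66 kg exceeds the passenger aircraft limit of 10 kg for Class 4.1.

No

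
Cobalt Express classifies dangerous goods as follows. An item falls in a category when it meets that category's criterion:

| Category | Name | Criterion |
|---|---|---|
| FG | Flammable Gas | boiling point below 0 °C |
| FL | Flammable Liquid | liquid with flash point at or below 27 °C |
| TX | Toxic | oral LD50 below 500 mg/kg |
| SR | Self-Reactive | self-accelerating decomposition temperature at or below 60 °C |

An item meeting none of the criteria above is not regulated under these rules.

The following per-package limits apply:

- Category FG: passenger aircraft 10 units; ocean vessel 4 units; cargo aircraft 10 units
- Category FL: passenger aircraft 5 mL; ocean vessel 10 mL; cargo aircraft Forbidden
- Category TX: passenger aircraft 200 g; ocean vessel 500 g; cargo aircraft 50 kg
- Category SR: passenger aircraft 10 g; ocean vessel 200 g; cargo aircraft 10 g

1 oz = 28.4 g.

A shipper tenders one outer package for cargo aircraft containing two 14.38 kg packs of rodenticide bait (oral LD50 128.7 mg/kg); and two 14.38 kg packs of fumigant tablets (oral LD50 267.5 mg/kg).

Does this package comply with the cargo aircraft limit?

No

Rodenticide bait: oral LD50 128.7 mg/kg < 500 mg/kg → Category TX (Toxic).
Fumigant tablets: oral LD50 267.5 mg/kg < 500 mg/kg → Category TX (Toxic).
Category TX net quantity: (two 14.38 kg packs = 28.76 kg) + (two 14.38 kg packs = 28.76 kg) = 57.52 kg.
That exceeds the Category TX cargo aircraft limit of 50 kg.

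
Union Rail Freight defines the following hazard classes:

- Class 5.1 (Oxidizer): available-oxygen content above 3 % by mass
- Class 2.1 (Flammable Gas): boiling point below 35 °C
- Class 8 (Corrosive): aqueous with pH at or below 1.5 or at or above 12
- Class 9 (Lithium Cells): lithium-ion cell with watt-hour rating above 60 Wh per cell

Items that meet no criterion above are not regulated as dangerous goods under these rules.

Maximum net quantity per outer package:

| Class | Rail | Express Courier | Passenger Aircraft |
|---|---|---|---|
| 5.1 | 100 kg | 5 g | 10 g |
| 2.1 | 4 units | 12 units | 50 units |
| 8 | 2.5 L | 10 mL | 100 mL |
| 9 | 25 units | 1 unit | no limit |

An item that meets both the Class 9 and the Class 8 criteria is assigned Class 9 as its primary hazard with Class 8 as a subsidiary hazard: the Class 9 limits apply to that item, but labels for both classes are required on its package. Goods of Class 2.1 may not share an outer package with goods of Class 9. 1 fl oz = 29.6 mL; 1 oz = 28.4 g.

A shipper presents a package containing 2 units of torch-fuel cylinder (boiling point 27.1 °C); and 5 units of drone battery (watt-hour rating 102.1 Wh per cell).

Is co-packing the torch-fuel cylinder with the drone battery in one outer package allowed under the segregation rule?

No

With boiling point 27.1 °C (< 35 °C), the torch-fuel cylinder falls in Class 2.1.
Drone battery: watt-hour rating 102.1 Wh per cell > 60 Wh per cell → Class 9 (Lithium Cells).
Class 2.1 and Class 9 may not share an outer package.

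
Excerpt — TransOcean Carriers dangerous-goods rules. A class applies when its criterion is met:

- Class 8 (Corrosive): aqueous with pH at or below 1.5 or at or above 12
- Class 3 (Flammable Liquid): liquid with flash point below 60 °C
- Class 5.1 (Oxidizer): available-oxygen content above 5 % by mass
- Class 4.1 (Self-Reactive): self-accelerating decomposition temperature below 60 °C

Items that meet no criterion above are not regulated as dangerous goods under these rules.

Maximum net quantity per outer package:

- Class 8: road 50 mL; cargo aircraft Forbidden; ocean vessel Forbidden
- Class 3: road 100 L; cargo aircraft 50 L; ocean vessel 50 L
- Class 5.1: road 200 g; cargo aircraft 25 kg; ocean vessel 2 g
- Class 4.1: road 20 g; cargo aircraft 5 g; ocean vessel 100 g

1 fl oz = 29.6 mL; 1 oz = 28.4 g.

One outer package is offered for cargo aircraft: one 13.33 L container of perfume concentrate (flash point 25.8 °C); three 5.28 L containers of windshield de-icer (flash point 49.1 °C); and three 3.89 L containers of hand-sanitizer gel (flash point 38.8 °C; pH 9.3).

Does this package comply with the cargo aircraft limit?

Yes

Flash point 25.8 °C meets the Class 3 criterion (Flammable Liquid), so the perfume concentrate is Class 3.
Flash point 49.1 °C meets the Class 3 criterion (Flammable Liquid), so the windshield de-icer is Class 3.
Flash point 38.8 °C meets the Class 3 criterion (Flammable Liquid), so the hand-sanitizer gel is Class 3.
Class 3 net quantity: 13.33 L + (three 5.28 L containers = 15.84 L) + (three 3.89 L containers = 11.67 L) = 40.84 L.
40.84 L ≤ 50 L (cargo aircraft limit, Class 3) — within limit.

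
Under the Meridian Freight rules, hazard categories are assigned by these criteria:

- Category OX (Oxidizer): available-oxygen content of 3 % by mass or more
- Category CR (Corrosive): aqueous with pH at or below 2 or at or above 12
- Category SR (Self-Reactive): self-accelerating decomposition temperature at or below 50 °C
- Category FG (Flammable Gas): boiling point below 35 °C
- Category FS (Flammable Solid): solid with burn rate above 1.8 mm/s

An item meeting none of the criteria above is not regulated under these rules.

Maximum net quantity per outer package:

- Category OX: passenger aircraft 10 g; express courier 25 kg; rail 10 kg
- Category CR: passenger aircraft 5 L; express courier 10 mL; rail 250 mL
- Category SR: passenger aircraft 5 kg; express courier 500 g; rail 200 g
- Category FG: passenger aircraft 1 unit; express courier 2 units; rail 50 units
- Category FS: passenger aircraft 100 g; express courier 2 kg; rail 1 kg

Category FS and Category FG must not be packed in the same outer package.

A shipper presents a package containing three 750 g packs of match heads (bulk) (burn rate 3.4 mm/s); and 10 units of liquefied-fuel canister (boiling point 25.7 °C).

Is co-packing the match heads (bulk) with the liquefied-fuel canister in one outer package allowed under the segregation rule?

With burn rate 3.4 mm/s (> 1.8 mm/s), the match heads (bulk) fall in Category FS.
The liquefied-fuel canister has boiling point 25.7 °C, which is < 35 °C, so it is Category FG (Flammable Gas).
Category FS and Category FG may not share an outer package.

No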